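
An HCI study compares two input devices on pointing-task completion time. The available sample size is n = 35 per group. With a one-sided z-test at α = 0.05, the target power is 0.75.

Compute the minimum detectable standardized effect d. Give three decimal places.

Need Φ(δ − 1.645) = 0.75, so δ = 1.645 + 0.674 = 2.319.
δ = d·√(n/2) ⇒ d = δ/√(n/2) = 2.319/√(35/2) = 0.5544.

d ≈ 0.554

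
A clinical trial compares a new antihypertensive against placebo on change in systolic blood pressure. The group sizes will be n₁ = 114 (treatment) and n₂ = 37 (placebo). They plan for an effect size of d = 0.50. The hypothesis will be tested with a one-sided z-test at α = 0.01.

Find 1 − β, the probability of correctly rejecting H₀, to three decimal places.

Power ≈ 0.624

Noncentrality parameter: δ = d / √(1/n₁ + 1/n₂) = 0.50 / √(1/114 + 1/37) = 2.6426
Critical value for a one-sided test at α = 0.01: z_α = 2.326.
Power = Φ(δ − 2.326) = Φ(0.316) = 0.6241.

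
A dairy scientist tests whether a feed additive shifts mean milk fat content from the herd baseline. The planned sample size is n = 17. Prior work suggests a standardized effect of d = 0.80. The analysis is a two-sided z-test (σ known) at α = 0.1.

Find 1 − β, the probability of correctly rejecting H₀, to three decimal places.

Noncentrality parameter: δ = d·√n = 0.80 × √17 = 3.2985
Critical value for a two-sided test at α = 0.1: z_{α/2} = 1.645.
Power = Φ(δ − 1.645) + Φ(−δ − 1.645) = Φ(1.654) + Φ(-4.943) = 0.9509 + 0.0000 = 0.9509.

Power ≈ 0.951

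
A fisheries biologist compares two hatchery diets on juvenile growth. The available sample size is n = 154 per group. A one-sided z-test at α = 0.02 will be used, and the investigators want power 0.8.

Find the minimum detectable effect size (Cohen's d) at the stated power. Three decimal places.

d ≈ 0.330

Need Φ(δ − 2.054) = 0.8, so δ = 2.054 + 0.842 = 2.895.
δ = d·√(n/2) ⇒ d = δ/√(n/2) = 2.895/√(154/2) = 0.3300.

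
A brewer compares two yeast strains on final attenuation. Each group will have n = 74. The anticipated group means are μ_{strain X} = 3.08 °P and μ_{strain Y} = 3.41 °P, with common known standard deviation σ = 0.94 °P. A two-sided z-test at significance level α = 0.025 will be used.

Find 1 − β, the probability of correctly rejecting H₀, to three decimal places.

Standardized effect: d = |μ_{strain X} − μ_{strain Y}| / σ = |3.08 − 3.41| / 0.94 = 0.3511
Noncentrality parameter: δ = d·√(n/2) = 0.3511 × √(74/2) = 2.1354
Critical value for a two-sided test at α = 0.025: z_{α/2} = 2.241.
Power = Φ(δ − 2.241) + Φ(−δ − 2.241) = Φ(-0.106) + Φ(-4.377) = 0.4578 + 0.0000 = 0.4578.

Power ≈ 0.458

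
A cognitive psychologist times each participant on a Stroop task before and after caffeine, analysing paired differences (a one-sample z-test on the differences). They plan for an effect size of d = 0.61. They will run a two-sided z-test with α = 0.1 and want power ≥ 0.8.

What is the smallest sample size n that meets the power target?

Set Φ(δ − 1.645) = 0.8; then δ − 1.645 = Φ⁻¹(0.8) = 0.842, giving δ = 2.486.
(The Φ(−δ − z_{α/2}) term is vanishingly small for δ > 0 and is dropped in the standard sample-size formula.)
δ = d·√n ⇒ n = (δ/d)² = (2.486 / 0.61)² = 16.62.
Rounding up, n = 17.

n = 17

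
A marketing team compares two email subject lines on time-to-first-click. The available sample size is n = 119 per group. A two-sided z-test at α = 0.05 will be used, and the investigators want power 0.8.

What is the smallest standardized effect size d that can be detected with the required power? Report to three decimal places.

d ≈ 0.363

Required noncentrality: δ = z_{0.025} + z_{0.20} = 1.960 + 0.842 = 2.802.
(The second rejection-region term Φ(−δ − z_{α/2}) is negligible and dropped.)
δ = d·√(n/2) ⇒ d = δ/√(n/2) = 2.802/√(119/2) = 0.3632.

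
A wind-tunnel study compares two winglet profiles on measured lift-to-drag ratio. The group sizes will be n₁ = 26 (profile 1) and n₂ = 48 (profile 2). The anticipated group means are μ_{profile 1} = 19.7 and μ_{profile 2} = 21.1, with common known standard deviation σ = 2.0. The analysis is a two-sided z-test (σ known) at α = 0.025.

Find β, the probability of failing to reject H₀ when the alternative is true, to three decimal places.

Standardized effect: d = |μ_{profile 1} − μ_{profile 2}| / σ = |19.7 − 21.1| / 2.0 = 0.7000
Noncentrality parameter: δ = d / √(1/n₁ + 1/n₂) = 0.7000 / √(1/26 + 1/48) = 2.8747
Two-sided α = 0.025 → critical value z_{0.0125} = 2.241.
Power = Φ(δ − 2.241) + Φ(−δ − 2.241) = Φ(0.633) + Φ(-5.116) = 0.7367 + 0.0000 = 0.7367.
Type II error: β = 1 − power = 1 − 0.7367 = 0.2633.

β ≈ 0.263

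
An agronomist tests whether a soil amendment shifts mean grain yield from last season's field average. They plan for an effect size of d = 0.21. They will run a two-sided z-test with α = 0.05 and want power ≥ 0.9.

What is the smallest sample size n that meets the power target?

n = 239

For power 0.9 need Φ(δ − z_{0.025}) = 0.9, so δ = z_{0.025} + z_{0.10} = 1.960 + 1.282 = 3.242.
(The Φ(−δ − z_{α/2}) term is vanishingly small for δ > 0 and is dropped in the standard sample-size formula.)
δ = d·√n ⇒ n = (δ/d)² = (3.242 / 0.21)² = 238.26.
Round up to the next whole unit.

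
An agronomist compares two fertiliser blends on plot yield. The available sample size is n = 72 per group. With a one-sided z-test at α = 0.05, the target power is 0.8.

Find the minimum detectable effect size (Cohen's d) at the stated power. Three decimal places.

Need Φ(δ − 1.645) = 0.8, so δ = 1.645 + 0.842 = 2.486.
δ = d·√(n/2) ⇒ d = δ/√(n/2) = 2.486/√(72/2) = 0.4144.

d ≈ 0.414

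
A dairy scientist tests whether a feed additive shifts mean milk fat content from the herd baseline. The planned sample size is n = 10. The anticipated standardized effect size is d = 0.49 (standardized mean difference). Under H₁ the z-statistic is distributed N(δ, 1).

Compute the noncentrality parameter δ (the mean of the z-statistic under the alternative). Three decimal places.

δ = d·√n = 0.49 × √10 = 1.5495

δ ≈ 1.550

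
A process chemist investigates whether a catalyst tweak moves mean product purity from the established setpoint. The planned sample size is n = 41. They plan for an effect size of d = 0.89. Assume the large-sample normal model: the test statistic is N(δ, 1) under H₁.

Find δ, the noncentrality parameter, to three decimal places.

δ ≈ 5.699

The noncentrality parameter scales effect size by the design's sample-size factor: δ = d·√n = 0.89 × √41 = 5.6988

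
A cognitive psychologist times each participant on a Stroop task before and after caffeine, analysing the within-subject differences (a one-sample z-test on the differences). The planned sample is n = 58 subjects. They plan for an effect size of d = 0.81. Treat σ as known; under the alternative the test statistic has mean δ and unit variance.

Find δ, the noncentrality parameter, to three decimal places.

δ ≈ 6.169

The noncentrality parameter scales effect size by the design's sample-size factor: δ = d·√n = 0.81 × √58 = 6.1688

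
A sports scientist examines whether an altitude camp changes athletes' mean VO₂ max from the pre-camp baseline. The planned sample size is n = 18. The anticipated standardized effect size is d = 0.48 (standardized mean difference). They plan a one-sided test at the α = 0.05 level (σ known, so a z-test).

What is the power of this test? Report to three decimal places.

Noncentrality parameter: δ = d·√n = 0.48 × √18 = 2.0365
Critical value for a one-sided test at α = 0.05: z_α = 1.645.
Power = P(Z > 1.645 − δ) = Φ(0.392) = 0.6523.

Power ≈ 0.652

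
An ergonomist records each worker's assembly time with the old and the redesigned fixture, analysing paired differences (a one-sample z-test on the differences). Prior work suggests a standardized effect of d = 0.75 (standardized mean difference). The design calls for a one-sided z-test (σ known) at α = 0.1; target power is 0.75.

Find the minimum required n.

n = 7

Set Φ(δ − 1.282) = 0.75; then δ − 1.282 = Φ⁻¹(0.75) = 0.674, giving δ = 1.956.
δ = d·√n ⇒ n = (δ/d)² = (1.956 / 0.75)² = 6.80.
Rounding up, n = 7.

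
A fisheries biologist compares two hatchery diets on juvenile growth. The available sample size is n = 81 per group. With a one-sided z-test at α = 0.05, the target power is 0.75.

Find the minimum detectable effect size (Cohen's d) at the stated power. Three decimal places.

d ≈ 0.364

Required noncentrality: δ = z_{0.05} + z_{0.25} = 1.645 + 0.674 = 2.319.
δ = d·√(n/2) ⇒ d = δ/√(n/2) = 2.319/√(81/2) = 0.3644.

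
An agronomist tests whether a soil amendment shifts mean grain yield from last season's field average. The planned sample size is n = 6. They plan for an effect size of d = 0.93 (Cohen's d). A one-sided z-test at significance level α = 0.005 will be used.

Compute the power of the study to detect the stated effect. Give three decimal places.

Noncentrality parameter: δ = d·√n = 0.93 × √6 = 2.2780
One-sided α = 0.005 → critical value z_{0.005} = 2.576.
Power = P(Z > 2.576 − δ) = Φ(-0.298) = 0.3829.

Power ≈ 0.383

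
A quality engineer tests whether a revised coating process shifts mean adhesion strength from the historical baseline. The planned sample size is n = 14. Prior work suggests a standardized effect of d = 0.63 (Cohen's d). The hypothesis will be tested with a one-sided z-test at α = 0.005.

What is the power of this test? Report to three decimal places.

Noncentrality parameter: δ = d·√n = 0.63 × √14 = 2.3572
Critical value for a one-sided test at α = 0.005: z_α = 2.576.
Power = P(Z > 2.576 − δ) = Φ(-0.219) = 0.4135.

Power ≈ 0.413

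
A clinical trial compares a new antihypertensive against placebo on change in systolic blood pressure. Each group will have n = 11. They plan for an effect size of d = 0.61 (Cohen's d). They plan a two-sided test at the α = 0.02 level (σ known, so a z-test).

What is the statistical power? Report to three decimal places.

Power ≈ 0.185

Noncentrality parameter: δ = d·√(n/2) = 0.61 × √(11/2) = 1.4306
Two-sided α = 0.02 → critical value z_{0.01} = 2.326.
Power = Φ(δ − 2.326) + Φ(−δ − 2.326) = Φ(-0.896) + Φ(-3.757) = 0.1852 + 0.0001 = 0.1853.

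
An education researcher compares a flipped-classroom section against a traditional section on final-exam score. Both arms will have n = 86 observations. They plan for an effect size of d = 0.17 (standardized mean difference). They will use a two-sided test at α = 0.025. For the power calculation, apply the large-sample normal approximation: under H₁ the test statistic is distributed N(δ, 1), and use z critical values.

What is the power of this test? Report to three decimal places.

Noncentrality parameter: δ = d·√(n/2) = 0.17 × √(86/2) = 1.1148
Critical value for a two-sided test at α = 0.025: z_{α/2} = 2.241.
Power = Φ(δ − 2.241) + Φ(−δ − 2.241) = Φ(-1.127) + Φ(-3.356) = 0.1299 + 0.0004 = 0.1303.

Power ≈ 0.130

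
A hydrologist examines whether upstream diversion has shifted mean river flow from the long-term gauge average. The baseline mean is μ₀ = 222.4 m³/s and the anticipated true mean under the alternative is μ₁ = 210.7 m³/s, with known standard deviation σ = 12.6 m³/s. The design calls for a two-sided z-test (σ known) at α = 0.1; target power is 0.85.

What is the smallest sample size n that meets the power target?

Standardized effect: d = |μ₁ − μ₀| / σ = |210.7 − 222.4| / 12.6 = 0.9286
For power 0.85 need Φ(δ − z_{0.05}) = 0.85, so δ = z_{0.05} + z_{0.15} = 1.645 + 1.036 = 2.681.
(Ignoring the negligible lower-tail rejection probability gives the usual closed-form inversion.)
δ = d·√n ⇒ n = (δ/d)² = (2.681 / 0.9286)² = 8.34.
Rounding up, n = 9.

n = 9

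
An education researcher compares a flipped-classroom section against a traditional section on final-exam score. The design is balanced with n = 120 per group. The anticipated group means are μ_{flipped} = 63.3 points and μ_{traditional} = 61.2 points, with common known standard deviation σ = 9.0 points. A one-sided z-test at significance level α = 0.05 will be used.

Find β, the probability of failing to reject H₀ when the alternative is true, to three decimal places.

Standardized effect: d = |μ_{flipped} − μ_{traditional}| / σ = |63.3 − 61.2| / 9.0 = 0.2333
Noncentrality parameter: δ = d·√(n/2) = 0.2333 × √(120/2) = 1.8074
One-sided α = 0.05 → critical value z_{0.05} = 1.645.
Power = Φ(δ − 1.645) = Φ(0.163) = 0.5646.
Type II error: β = 1 − power = 1 − 0.5646 = 0.4354.

β ≈ 0.435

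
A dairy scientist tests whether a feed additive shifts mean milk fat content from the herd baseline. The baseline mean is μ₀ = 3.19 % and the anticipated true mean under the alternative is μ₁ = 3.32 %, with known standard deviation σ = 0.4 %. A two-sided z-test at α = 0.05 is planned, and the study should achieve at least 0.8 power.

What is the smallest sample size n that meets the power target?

Standardized effect: d = |μ₁ − μ₀| / σ = |3.32 − 3.19| / 0.4 = 0.3250
Set Φ(δ − 1.960) = 0.8; then δ − 1.960 = Φ⁻¹(0.8) = 0.842, giving δ = 2.802.
(Ignoring the negligible lower-tail rejection probability gives the usual closed-form inversion.)
δ = d·√n ⇒ n = (δ/d)² = (2.802 / 0.3250)² = 74.31.
Round up to the next whole unit.

n = 75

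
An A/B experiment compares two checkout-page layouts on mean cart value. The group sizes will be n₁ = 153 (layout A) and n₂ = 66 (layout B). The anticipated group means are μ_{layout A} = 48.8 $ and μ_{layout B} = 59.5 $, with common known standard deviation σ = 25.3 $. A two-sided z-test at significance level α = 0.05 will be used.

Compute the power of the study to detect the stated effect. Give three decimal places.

Standardized effect: d = |μ_{layout A} − μ_{layout B}| / σ = |48.8 − 59.5| / 25.3 = 0.4229
Noncentrality parameter: δ = d / √(1/n₁ + 1/n₂) = 0.4229 / √(1/153 + 1/66) = 2.8718
Critical value for a two-sided test at α = 0.05: z_{α/2} = 1.960.
Power = Φ(δ − 1.960) + Φ(−δ − 1.960) = Φ(0.912) + Φ(-4.832) = 0.8191 + 0.0000 = 0.8191.

Power ≈ 0.819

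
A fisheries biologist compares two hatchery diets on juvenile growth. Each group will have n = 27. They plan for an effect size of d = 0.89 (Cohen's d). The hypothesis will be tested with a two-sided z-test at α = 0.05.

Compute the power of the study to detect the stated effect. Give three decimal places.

Power ≈ 0.905

Noncentrality parameter: δ = d·√(n/2) = 0.89 × √(27/2) = 3.2701
Critical value for a two-sided test at α = 0.05: z_{α/2} = 1.960.
Power = Φ(δ − 1.960) + Φ(−δ − 1.960) = Φ(1.310) + Φ(-5.230) = 0.9049 + 0.0000 = 0.9049.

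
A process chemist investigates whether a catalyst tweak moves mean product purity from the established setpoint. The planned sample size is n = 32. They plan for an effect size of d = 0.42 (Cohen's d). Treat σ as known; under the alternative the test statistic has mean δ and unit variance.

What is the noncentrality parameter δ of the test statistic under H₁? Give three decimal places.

δ ≈ 2.376

δ = d·√n = 0.42 × √32 = 2.3759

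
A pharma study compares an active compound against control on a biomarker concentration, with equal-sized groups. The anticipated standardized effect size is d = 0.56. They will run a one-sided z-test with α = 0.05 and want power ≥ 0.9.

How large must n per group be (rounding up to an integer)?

n = 55 per group

For power 0.9 need Φ(δ − z_{0.05}) = 0.9, so δ = z_{0.05} + z_{0.10} = 1.645 + 1.282 = 2.926.
δ = d·√(n/2) ⇒ n = 2(δ/d)² = 2 × (2.926 / 0.56)² = 54.62.
Round up to the next whole unit.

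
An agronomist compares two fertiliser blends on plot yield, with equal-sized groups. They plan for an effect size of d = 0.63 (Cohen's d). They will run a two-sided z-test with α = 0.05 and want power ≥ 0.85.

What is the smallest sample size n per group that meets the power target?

n = 46 per group

Set Φ(δ − 1.960) = 0.85; then δ − 1.960 = Φ⁻¹(0.85) = 1.036, giving δ = 2.996.
(The Φ(−δ − z_{α/2}) term is vanishingly small for δ > 0 and is dropped in the standard sample-size formula.)
δ = d·√(n/2) ⇒ n = 2(δ/d)² = 2 × (2.996 / 0.63)² = 45.24.
Rounding up, n = 46 per group.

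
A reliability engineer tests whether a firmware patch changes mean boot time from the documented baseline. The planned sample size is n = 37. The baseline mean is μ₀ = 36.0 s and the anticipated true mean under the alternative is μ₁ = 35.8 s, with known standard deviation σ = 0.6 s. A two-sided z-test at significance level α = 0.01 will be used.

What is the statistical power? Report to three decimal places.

Power ≈ 0.292

Standardized effect: d = |μ₁ − μ₀| / σ = |35.8 − 36.0| / 0.6 = 0.3333
Noncentrality parameter: λ = d·√n = 0.3333 × √37 = 2.0276
Two-sided α = 0.01 → critical value z_{0.005} = 2.576.
Power = Φ(λ − 2.576) + Φ(−λ − 2.576) = Φ(-0.548) + Φ(-4.603) = 0.2918 + 0.0000 = 0.2918.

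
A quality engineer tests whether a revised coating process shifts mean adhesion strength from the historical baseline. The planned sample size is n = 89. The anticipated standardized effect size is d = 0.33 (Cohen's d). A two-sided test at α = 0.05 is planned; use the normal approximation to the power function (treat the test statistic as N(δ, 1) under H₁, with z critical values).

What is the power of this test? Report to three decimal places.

Power ≈ 0.876

Noncentrality parameter: λ = d·√n = 0.33 × √89 = 3.1132
Critical value for a two-sided test at α = 0.05: z_{α/2} = 1.960.
Power = Φ(λ − 1.960) + Φ(−λ − 1.960) = Φ(1.153) + Φ(-5.073) = 0.8756 + 0.0000 = 0.8756.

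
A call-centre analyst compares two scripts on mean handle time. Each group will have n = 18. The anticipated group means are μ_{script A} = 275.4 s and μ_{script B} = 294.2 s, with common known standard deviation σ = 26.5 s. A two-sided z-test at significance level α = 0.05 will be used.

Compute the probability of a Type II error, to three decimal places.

Standardized effect: d = |μ_{script A} − μ_{script B}| / σ = |275.4 − 294.2| / 26.5 = 0.7094
Noncentrality parameter: δ = d·√(n/2) = 0.7094 × √(18/2) = 2.1283
Critical value for a two-sided test at α = 0.05: z_{α/2} = 1.960.
Power = Φ(δ − 1.960) + Φ(−δ − 1.960) = Φ(0.168) + Φ(-4.088) = 0.5668 + 0.0000 = 0.5669.
Type II error: β = 1 − power = 1 − 0.5669 = 0.4331.

β ≈ 0.433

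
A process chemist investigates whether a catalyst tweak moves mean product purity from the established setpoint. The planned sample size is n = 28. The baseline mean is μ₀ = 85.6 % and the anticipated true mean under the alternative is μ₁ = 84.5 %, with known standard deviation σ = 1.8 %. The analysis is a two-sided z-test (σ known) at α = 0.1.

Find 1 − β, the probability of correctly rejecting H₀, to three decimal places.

Standardized effect: d = |μ₁ − μ₀| / σ = |84.5 − 85.6| / 1.8 = 0.6111
Noncentrality parameter: δ = d·√n = 0.6111 × √28 = 3.2337
Critical value for a two-sided test at α = 0.1: z_{α/2} = 1.645.
Power = Φ(δ − 1.645) + Φ(−δ − 1.645) = Φ(1.589) + Φ(-4.879) = 0.9440 + 0.0000 = 0.9440.

Power ≈ 0.944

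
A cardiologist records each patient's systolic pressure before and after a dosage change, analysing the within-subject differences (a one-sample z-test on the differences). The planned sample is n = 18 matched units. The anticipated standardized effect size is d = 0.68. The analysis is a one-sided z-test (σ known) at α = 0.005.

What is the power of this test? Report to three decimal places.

Power ≈ 0.621

Noncentrality parameter: δ = d·√n = 0.68 × √18 = 2.8850
One-sided α = 0.005 → critical value z_{0.005} = 2.576.
Power = Φ(δ − 2.576) = Φ(0.309) = 0.6214.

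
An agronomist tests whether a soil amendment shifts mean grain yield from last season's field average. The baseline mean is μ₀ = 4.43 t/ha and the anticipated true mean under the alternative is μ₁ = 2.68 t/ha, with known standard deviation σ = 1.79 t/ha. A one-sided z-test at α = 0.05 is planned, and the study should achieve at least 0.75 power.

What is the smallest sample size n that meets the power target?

Standardized effect: d = |μ₁ − μ₀| / σ = |2.68 − 4.43| / 1.79 = 0.9777
Set Φ(δ − 1.645) = 0.75; then δ − 1.645 = Φ⁻¹(0.75) = 0.674, giving δ = 2.319.
δ = d·√n ⇒ n = (δ/d)² = (2.319 / 0.9777)² = 5.63.
Round up to the next whole unit.

n = 6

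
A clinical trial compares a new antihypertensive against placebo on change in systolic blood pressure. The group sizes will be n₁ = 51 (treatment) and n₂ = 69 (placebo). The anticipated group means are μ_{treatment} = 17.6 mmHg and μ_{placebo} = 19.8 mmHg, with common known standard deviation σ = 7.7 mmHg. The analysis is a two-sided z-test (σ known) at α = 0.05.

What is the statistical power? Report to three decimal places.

Standardized effect: d = |μ_{treatment} − μ_{placebo}| / σ = |17.6 − 19.8| / 7.7 = 0.2857
Noncentrality parameter: λ = d / √(1/n₁ + 1/n₂) = 0.2857 / √(1/51 + 1/69) = 1.5472
Two-sided α = 0.05 → critical value z_{0.025} = 1.960.
Power = Φ(λ − 1.960) + Φ(−λ − 1.960) = Φ(-0.413) + Φ(-3.507) = 0.3399 + 0.0002 = 0.3401.

Power ≈ 0.340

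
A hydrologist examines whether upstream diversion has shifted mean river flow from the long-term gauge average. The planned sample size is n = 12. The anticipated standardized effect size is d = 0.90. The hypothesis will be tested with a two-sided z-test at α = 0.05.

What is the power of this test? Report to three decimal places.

Power ≈ 0.877

Noncentrality parameter: λ = d·√n = 0.90 × √12 = 3.1177
Two-sided α = 0.05 → critical value z_{0.025} = 1.960.
Power = Φ(λ − 1.960) + Φ(−λ − 1.960) = Φ(1.158) + Φ(-5.078) = 0.8765 + 0.0000 = 0.8765.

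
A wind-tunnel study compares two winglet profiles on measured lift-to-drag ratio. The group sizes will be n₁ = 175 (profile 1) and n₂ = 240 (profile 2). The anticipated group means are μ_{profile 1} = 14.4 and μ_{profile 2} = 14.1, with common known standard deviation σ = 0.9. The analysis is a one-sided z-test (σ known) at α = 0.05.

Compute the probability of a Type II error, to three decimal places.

β ≈ 0.044

Standardized effect: d = |μ_{profile 1} − μ_{profile 2}| / σ = |14.4 − 14.1| / 0.9 = 0.3333
Noncentrality parameter: δ = d / √(1/n₁ + 1/n₂) = 0.3333 / √(1/175 + 1/240) = 3.3534
One-sided α = 0.05 → critical value z_{0.05} = 1.645.
Power = P(Z > 1.645 − δ) = Φ(1.708) = 0.9562.
Type II error: β = 1 − power = 1 − 0.9562 = 0.0438.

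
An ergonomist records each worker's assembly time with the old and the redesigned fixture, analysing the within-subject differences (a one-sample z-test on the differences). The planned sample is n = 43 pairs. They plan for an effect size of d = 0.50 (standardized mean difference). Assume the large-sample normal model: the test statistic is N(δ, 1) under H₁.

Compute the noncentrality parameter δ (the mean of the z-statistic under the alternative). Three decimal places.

The noncentrality parameter scales effect size by the design's sample-size factor: δ = d·√n = 0.50 × √43 = 3.2787

δ ≈ 3.279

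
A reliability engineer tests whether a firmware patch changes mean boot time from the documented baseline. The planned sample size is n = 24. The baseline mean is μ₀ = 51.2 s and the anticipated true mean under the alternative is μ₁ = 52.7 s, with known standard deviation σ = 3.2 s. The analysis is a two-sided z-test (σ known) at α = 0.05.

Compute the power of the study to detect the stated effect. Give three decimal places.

Standardized effect: d = |μ₁ − μ₀| / σ = |52.7 − 51.2| / 3.2 = 0.4688
Noncentrality parameter: δ = d·√n = 0.4688 × √24 = 2.2964
Two-sided α = 0.05 → critical value z_{0.025} = 1.960.
Power = Φ(δ − 1.960) + Φ(−δ − 1.960) = Φ(0.336) + Φ(-4.256) = 0.6317 + 0.0000 = 0.6317.

Power ≈ 0.632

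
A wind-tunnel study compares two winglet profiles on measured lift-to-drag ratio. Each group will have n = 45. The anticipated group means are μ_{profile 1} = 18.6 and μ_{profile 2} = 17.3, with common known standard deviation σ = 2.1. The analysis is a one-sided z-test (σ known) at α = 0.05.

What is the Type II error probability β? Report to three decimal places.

Standardized effect: d = |μ_{profile 1} − μ_{profile 2}| / σ = |18.6 − 17.3| / 2.1 = 0.6190
Noncentrality parameter: δ = d·√(n/2) = 0.6190 × √(45/2) = 2.9364
One-sided α = 0.05 → critical value z_{0.05} = 1.645.
Power = P(Z > 1.645 − δ) = Φ(1.292) = 0.9017.
Type II error: β = 1 − power = 1 − 0.9017 = 0.0983.

β ≈ 0.098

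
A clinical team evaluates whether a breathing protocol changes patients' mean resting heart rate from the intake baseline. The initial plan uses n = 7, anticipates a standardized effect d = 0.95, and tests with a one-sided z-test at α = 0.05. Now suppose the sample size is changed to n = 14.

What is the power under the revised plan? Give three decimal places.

Power ≈ 0.972

With n = 14: δ = d·√n = 0.95 × √14 = 3.5546. Critical value z_{0.05} = 1.645.
Revised power = Φ(δ − 1.645) = Φ(1.910) = 0.9719.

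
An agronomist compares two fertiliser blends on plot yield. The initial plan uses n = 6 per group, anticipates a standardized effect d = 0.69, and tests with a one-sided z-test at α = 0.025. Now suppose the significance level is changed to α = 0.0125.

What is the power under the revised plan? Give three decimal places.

δ = d·√(n/2) = 0.69 × √(6/2) = 1.1951 (unchanged). New critical value: z_{0.0125} = 2.241.
Revised power = P(Z > 2.241 − δ) = Φ(-1.046) = 0.1477.

Power ≈ 0.148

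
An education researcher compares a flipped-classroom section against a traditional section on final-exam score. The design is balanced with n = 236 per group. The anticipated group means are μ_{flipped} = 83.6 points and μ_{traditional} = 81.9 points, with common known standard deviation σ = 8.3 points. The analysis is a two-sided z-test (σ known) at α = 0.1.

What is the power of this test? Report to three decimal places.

Standardized effect: d = |μ_{flipped} − μ_{traditional}| / σ = |83.6 − 81.9| / 8.3 = 0.2048
Noncentrality parameter: δ = d·√(n/2) = 0.2048 × √(236/2) = 2.2249
Two-sided α = 0.1 → critical value z_{0.05} = 1.645.
Power = Φ(δ − 1.645) + Φ(−δ − 1.645) = Φ(0.580) + Φ(-3.870) = 0.7191 + 0.0001 = 0.7191.

Power ≈ 0.719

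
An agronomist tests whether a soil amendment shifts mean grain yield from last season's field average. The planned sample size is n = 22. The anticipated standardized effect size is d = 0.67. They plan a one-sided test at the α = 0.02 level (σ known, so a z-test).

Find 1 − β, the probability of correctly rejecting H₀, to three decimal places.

Noncentrality parameter: δ = d·√n = 0.67 × √22 = 3.1426
Critical value for a one-sided test at α = 0.02: z_α = 2.054.
Power = P(Z > 2.054 − δ) = Φ(1.089) = 0.8619.

Power ≈ 0.862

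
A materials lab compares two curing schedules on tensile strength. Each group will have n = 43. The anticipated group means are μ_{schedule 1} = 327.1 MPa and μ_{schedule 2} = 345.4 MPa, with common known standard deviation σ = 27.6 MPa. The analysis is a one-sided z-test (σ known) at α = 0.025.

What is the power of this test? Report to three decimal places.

Standardized effect: d = |μ_{schedule 1} − μ_{schedule 2}| / σ = |327.1 − 345.4| / 27.6 = 0.6630
Noncentrality parameter: δ = d·√(n/2) = 0.6630 × √(43/2) = 3.0744
Critical value for a one-sided test at α = 0.025: z_α = 1.960.
Power = Φ(δ − 1.960) = Φ(1.114) = 0.8675.

Power ≈ 0.867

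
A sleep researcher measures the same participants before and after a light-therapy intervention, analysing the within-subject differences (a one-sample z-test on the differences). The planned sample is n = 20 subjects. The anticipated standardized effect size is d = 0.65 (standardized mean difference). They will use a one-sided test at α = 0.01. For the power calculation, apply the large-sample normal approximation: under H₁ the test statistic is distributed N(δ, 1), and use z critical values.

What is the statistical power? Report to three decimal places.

Power ≈ 0.719

Noncentrality parameter: δ = d·√n = 0.65 × √20 = 2.9069
Critical value for a one-sided test at α = 0.01: z_α = 2.326.
Power = P(Z > 2.326 − δ) = Φ(0.581) = 0.7192.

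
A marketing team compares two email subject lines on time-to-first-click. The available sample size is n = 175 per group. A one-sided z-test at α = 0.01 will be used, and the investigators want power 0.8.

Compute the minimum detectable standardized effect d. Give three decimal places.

Need Φ(δ − 2.326) = 0.8, so δ = 2.326 + 0.842 = 3.168.
δ = d·√(n/2) ⇒ d = δ/√(n/2) = 3.168/√(175/2) = 0.3387.

d ≈ 0.339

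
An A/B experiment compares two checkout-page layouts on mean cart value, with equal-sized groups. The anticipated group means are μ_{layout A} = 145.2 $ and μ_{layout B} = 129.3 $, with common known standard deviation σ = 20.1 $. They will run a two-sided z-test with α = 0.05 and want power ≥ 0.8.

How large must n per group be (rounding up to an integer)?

Standardized effect: d = |μ_{layout A} − μ_{layout B}| / σ = |145.2 − 129.3| / 20.1 = 0.7910
For power 0.8 need Φ(δ − z_{0.025}) = 0.8, so δ = z_{0.025} + z_{0.20} = 1.960 + 0.842 = 2.802.
(The Φ(−δ − z_{α/2}) term is vanishingly small for δ > 0 and is dropped in the standard sample-size formula.)
δ = d·√(n/2) ⇒ n = 2(δ/d)² = 2 × (2.802 / 0.7910)² = 25.09.
Round up to the next whole unit.

n = 26 per group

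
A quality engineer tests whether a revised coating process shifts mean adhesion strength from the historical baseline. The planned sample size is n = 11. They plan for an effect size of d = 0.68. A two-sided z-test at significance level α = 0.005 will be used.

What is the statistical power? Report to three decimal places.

Noncentrality parameter: δ = d·√n = 0.68 × √11 = 2.2553
Two-sided α = 0.005 → critical value z_{0.0025} = 2.807.
Power = Φ(δ − 2.807) + Φ(−δ − 2.807) = Φ(-0.552) + Φ(-5.062) = 0.2906 + 0.0000 = 0.2906.

Power ≈ 0.291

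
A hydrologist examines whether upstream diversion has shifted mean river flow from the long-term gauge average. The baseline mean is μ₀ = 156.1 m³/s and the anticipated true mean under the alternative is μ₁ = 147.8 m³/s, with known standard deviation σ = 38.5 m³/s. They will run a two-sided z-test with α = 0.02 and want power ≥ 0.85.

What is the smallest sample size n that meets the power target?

Standardized effect: d = |μ₁ − μ₀| / σ = |147.8 − 156.1| / 38.5 = 0.2156
Set Φ(δ − 2.326) = 0.85; then δ − 2.326 = Φ⁻¹(0.85) = 1.036, giving δ = 3.363.
(For δ > 0 the lower-tail rejection region contributes negligibly to power, so the one-term inversion is standard.)
δ = d·√n ⇒ n = (δ/d)² = (3.363 / 0.2156)² = 243.31.
Rounding up, n = 244.

n = 244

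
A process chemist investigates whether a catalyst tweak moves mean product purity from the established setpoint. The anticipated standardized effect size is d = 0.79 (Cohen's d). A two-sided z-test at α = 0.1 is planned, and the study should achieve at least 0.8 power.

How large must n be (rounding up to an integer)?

For power 0.8 need Φ(δ − z_{0.05}) = 0.8, so δ = z_{0.05} + z_{0.20} = 1.645 + 0.842 = 2.486.
(The Φ(−δ − z_{α/2}) term is vanishingly small for δ > 0 and is dropped in the standard sample-size formula.)
δ = d·√n ⇒ n = (δ/d)² = (2.486 / 0.79)² = 9.91.
Round up to the next whole unit.

n = 10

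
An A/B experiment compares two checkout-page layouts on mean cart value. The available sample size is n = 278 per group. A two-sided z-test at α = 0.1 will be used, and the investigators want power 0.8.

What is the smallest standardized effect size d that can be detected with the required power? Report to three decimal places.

d ≈ 0.211

Need Φ(δ − 1.645) = 0.8, so δ = 1.645 + 0.842 = 2.486.
(Lower-tail contribution to power is negligible for δ > 0.)
δ = d·√(n/2) ⇒ d = δ/√(n/2) = 2.486/√(278/2) = 0.2109.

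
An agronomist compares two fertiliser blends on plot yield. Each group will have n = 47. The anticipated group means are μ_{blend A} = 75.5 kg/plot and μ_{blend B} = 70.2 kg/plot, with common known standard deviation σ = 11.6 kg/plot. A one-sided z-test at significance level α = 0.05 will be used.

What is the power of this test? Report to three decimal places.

Standardized effect: d = |μ_{blend A} − μ_{blend B}| / σ = |75.5 − 70.2| / 11.6 = 0.4569
Noncentrality parameter: δ = d·√(n/2) = 0.4569 × √(47/2) = 2.2149
Critical value for a one-sided test at α = 0.05: z_α = 1.645.
Power = Φ(δ − 1.645) = Φ(0.570) = 0.7157.

Power ≈ 0.716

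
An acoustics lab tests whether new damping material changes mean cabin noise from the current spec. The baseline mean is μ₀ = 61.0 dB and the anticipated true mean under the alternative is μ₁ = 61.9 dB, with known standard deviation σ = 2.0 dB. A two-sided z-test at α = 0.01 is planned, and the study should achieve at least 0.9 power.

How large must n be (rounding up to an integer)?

n = 74

Standardized effect: d = |μ₁ − μ₀| / σ = |61.9 − 61.0| / 2.0 = 0.4500
Set Φ(δ − 2.576) = 0.9; then δ − 2.576 = Φ⁻¹(0.9) = 1.282, giving δ = 3.857.
(For δ > 0 the lower-tail rejection region contributes negligibly to power, so the one-term inversion is standard.)
δ = d·√n ⇒ n = (δ/d)² = (3.857 / 0.4500)² = 73.48.
Round up to the next whole unit.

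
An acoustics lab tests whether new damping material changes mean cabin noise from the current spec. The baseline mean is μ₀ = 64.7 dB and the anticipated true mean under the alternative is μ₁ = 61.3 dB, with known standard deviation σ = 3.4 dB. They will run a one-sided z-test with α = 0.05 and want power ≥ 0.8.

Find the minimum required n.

Standardized effect: d = |μ₁ − μ₀| / σ = |61.3 − 64.7| / 3.4 = 1.0000
Set Φ(δ − 1.645) = 0.8; then δ − 1.645 = Φ⁻¹(0.8) = 0.842, giving δ = 2.486.
δ = d·√n ⇒ n = (δ/d)² = (2.486 / 1.0000)² = 6.18.
Round up to the next whole unit.

n = 7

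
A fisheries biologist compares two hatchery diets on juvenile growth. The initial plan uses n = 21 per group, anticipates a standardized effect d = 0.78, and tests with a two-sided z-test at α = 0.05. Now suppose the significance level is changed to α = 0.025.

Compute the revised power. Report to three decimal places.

Power ≈ 0.613

δ = d·√(n/2) = 0.78 × √(21/2) = 2.5275 (unchanged). New critical value: z_{0.0125} = 2.241.
Revised power = Φ(δ − 2.241) + Φ(−δ − 2.241) = Φ(0.286) + Φ(-4.769) = 0.6126 + 0.0000 = 0.6126.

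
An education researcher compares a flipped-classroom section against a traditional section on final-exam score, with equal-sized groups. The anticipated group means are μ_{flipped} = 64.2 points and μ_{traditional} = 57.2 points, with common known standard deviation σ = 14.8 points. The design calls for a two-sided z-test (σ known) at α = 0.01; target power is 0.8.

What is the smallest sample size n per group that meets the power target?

n = 105 per group

Standardized effect: d = |μ_{flipped} − μ_{traditional}| / σ = |64.2 − 57.2| / 14.8 = 0.4730
Set Φ(δ − 2.576) = 0.8; then δ − 2.576 = Φ⁻¹(0.8) = 0.842, giving δ = 3.417.
(The Φ(−δ − z_{α/2}) term is vanishingly small for δ > 0 and is dropped in the standard sample-size formula.)
δ = d·√(n/2) ⇒ n = 2(δ/d)² = 2 × (3.417 / 0.4730)² = 104.41.
Rounding up, n = 105 per group.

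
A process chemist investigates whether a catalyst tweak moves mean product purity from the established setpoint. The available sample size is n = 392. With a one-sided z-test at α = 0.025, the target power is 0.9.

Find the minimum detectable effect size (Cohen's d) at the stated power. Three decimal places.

d ≈ 0.164

Need Φ(δ − 1.960) = 0.9, so δ = 1.960 + 1.282 = 3.242.
δ = d·√n ⇒ d = δ/√n = 3.242/√392 = 0.1637.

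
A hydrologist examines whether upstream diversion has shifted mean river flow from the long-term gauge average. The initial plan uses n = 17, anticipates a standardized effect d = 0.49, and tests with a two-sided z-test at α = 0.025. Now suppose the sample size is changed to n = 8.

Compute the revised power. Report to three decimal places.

With n = 8: δ = d·√n = 0.49 × √8 = 1.3859. Critical value z_{0.0125} = 2.241.
Revised power = Φ(δ − 2.241) + Φ(−δ − 2.241) = Φ(-0.855) + Φ(-3.627) = 0.1961 + 0.0001 = 0.1963.

Power ≈ 0.196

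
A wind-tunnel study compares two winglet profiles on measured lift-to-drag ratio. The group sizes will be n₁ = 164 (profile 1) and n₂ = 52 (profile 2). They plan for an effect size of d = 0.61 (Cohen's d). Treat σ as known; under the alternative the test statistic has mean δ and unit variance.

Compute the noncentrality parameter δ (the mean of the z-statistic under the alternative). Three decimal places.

δ ≈ 3.833

δ = d / √(1/n₁ + 1/n₂) = 0.61 / √(1/164 + 1/52) = 3.8329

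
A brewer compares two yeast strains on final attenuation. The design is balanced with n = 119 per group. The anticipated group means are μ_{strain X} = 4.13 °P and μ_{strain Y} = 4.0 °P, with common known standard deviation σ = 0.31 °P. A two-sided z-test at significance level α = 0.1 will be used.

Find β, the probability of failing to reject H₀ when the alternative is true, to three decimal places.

β ≈ 0.056

Standardized effect: d = |μ_{strain X} − μ_{strain Y}| / σ = |4.13 − 4.0| / 0.31 = 0.4194
Noncentrality parameter: δ = d·√(n/2) = 0.4194 × √(119/2) = 3.2347
Critical value for a two-sided test at α = 0.1: z_{α/2} = 1.645.
Power = Φ(δ − 1.645) + Φ(−δ − 1.645) = Φ(1.590) + Φ(-4.880) = 0.9441 + 0.0000 = 0.9441.
Type II error: β = 1 − power = 1 − 0.9441 = 0.0559.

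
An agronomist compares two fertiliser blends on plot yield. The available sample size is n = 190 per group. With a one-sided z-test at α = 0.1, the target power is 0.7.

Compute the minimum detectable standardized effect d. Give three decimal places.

d ≈ 0.185

Required noncentrality: δ = z_{0.1} + z_{0.30} = 1.282 + 0.524 = 1.806.
δ = d·√(n/2) ⇒ d = δ/√(n/2) = 1.806/√(190/2) = 0.1853.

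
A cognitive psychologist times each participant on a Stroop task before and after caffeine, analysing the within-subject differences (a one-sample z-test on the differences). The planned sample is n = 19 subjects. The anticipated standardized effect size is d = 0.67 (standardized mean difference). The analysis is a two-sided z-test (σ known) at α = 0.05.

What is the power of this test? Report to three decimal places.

Noncentrality parameter: δ = d·√n = 0.67 × √19 = 2.9205
Critical value for a two-sided test at α = 0.05: z_{α/2} = 1.960.
Power = Φ(δ − 1.960) + Φ(−δ − 1.960) = Φ(0.960) + Φ(-4.880) = 0.8316 + 0.0000 = 0.8316.

Power ≈ 0.832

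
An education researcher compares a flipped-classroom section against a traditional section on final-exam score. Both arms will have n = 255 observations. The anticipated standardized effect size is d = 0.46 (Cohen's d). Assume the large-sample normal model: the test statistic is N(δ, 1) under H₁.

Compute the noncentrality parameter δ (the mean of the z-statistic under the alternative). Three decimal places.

δ ≈ 5.194

The noncentrality parameter scales effect size by the design's sample-size factor: δ = d·√(n/2) = 0.46 × √(255/2) = 5.1941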